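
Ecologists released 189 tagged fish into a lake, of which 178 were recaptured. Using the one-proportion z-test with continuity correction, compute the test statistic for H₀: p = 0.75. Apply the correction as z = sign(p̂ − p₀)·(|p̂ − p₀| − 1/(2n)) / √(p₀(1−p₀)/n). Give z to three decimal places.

The sample proportion is 178/189 = 0.94180. p̂ − p₀ = 0.191799.
1/(2n) = 0.002646.
Corrected numerator: |0.191799| − 0.002646 = 0.189153.
SE₀ = √(0.75·0.25/189) = 0.031497.
z = +0.189153/0.031497 = 6.005.

z = 6.005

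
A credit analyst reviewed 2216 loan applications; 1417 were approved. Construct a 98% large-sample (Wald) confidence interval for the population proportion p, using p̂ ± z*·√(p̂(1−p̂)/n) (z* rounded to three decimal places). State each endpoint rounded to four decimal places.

Sample proportion p̂ = 1417/2216 = 0.63944.
SE = √(p̂(1−p̂)/n) = √(0.230556/2216) = 0.010200.
z* = 2.326 at the 98% level.
Margin = 2.326·0.010200 = 0.02373.
CI: 0.63944 ± 0.02373 = (0.6157, 0.6632).

(0.6157, 0.6632)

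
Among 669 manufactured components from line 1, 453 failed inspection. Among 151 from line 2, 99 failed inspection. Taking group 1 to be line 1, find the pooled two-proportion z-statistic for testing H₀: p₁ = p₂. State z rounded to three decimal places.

Sample proportions: p̂₁ = 453/669 = 0.67713 and p̂₂ = 99/151 = 0.65563.
Pooling: p̂ = 552/820 = 0.67317.
SE = √[p̂(1−p̂)(1/n₁+1/n₂)] = √[0.67317·0.32683·(1/669+1/151)] ≈ 0.042260.
z = 0.02150/0.042260 = 0.509.

z = 0.509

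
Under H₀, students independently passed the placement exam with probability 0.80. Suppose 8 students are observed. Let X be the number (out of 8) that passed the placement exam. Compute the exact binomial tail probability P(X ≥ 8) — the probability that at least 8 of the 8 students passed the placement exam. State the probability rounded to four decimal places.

P = 0.1678

X is binomial with n = 8 and p = 0.80.
P(X ≥ 8) = C(8,8)·0.80^8·0.20^0.
= 0.167772 = 0.1678.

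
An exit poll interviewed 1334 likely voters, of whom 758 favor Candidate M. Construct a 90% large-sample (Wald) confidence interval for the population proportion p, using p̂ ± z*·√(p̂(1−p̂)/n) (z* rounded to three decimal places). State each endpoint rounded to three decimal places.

(0.546, 0.591)

Sample proportion p̂ = 758/1334 = 0.56822.
Standard error of p̂: √(0.245347/1334) = √0.000183918 = 0.013562.
z* = 1.645 at the 90% level.
Margin of error: 1.645 × 0.013562 = 0.02231.
So the interval runs from 0.546 to 0.591.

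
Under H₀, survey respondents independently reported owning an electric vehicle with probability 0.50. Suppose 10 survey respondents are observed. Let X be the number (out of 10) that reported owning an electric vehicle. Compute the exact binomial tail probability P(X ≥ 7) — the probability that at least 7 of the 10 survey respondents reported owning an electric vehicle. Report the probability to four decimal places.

P = 0.1719

X ~ Binomial(n=10, p=0.50).
P(X ≥ 7) = C(10,7)·0.50^7·0.50^3 + C(10,8)·0.50^8·0.50^2 + C(10,9)·0.50^9·0.50^1 + C(10,10)·0.50^10·0.50^0.
= 0.117188 + 0.043945 + 0.009766 + 0.000977 = 0.1719.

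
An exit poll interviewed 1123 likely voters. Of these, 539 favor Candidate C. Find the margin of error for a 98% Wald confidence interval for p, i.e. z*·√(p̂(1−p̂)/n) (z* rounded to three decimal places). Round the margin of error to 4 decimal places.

With x = 539 successes in n = 1123, p̂ = 0.47996.
Standard error of p̂: √(0.249599/1123) = √0.000222261 = 0.014908.
For 98% confidence, z* = 2.326.
So ME = 0.0347.

ME = 0.0347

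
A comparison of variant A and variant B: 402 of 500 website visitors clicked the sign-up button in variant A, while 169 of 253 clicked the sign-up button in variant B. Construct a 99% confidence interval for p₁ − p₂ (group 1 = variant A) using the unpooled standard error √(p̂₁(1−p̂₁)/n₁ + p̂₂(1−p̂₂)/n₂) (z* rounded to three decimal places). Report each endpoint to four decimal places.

(0.0471, 0.2249)

p̂₁ = 0.80400, p̂₂ = 0.66798, so the observed difference is 0.13602.
Unpooled SE = √(p̂₁(1−p̂₁)/n₁ + p̂₂(1−p̂₂)/n₂) = √(0.000315168 + 0.000876606) = 0.034522.
z* = 2.576 at the 99% level. Margin = 2.576·0.034522 = 0.08893.
Interval: 0.13602 ± 0.08893 → (0.0471, 0.2249).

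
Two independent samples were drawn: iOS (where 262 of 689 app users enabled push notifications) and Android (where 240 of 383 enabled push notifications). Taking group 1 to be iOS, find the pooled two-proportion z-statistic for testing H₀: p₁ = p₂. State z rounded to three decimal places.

z = -7.747

p̂₁ = 262/689 = 0.38026, p̂₂ = 240/383 = 0.62663.
Pooling: p̂ = 502/1072 = 0.46828.
SE = √[p̂(1−p̂)(1/n₁+1/n₂)] = √[0.46828·0.53172·(1/689+1/383)] ≈ 0.031804.
z = (p̂₁ − p̂₂)/SE = (0.38026 − 0.62663)/0.031804 = -0.24637/0.031804 = -7.747.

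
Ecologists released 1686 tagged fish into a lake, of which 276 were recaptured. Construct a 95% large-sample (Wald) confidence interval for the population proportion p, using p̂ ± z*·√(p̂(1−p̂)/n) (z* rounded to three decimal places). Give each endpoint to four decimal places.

(0.1460, 0.1814)

p̂ = 276/1686 = 0.16370.
SE = √(p̂(1−p̂)/n) = √(0.136903/1686) = 0.009011.
z* = 1.960 at the 95% level.
Margin of error: 1.960 × 0.009011 = 0.01766.
So the interval runs from 0.1460 to 0.1814.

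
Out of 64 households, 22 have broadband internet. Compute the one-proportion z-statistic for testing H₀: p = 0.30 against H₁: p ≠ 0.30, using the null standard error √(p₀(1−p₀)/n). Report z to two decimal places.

z = 0.76

p̂ = 22/64 = 0.34375.
Null standard error: √(0.30·0.70/64) = √0.003281250 = 0.057282.
z = (0.34375 − 0.30)/0.057282 = 0.04375/0.057282 = 0.76.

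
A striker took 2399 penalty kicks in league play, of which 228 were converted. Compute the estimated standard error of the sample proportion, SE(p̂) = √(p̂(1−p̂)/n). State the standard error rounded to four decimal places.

p̂ = 228/2399 = 0.09504.
p̂(1−p̂) = 0.09504·0.90496 = 0.086007.
SE = √(0.086007/2399) = 0.0060.

SE = 0.0060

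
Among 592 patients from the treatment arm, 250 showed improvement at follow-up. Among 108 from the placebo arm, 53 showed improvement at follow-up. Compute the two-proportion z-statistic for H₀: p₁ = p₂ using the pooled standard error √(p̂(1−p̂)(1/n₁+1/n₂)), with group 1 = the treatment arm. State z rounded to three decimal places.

p̂₁ = 250/592 = 0.42230, p̂₂ = 53/108 = 0.49074.
Pooling: p̂ = 303/700 = 0.43286.
Pooled SE = √[0.2454918·0.01094845] ≈ 0.051844.
z = -0.06844/0.051844 = -1.320.

z = -1.320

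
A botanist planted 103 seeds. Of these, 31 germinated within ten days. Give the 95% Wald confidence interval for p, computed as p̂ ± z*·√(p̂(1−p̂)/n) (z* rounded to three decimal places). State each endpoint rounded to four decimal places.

The sample proportion is 31/103 = 0.30097.
SE(p̂) = √(0.30097·0.69903/103) = 0.045195.
For 95% confidence, z* = 1.960.
Margin of error: 1.960 × 0.045195 = 0.08858.
So the interval runs from 0.2124 to 0.3896.

(0.2124, 0.3896)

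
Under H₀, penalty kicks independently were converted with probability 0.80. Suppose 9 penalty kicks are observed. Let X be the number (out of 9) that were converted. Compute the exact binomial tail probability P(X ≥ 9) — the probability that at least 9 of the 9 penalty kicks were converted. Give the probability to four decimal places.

P = 0.1342

X is binomial with n = 9 and p = 0.80.
P(X ≥ 9) = C(9,9)·0.80^9·0.20^0.
= 0.134218 = 0.1342.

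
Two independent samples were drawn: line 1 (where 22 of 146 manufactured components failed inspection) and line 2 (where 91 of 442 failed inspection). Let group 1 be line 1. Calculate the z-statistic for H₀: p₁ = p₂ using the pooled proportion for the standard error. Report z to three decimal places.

Sample proportions: p̂₁ = 22/146 = 0.15068 and p̂₂ = 91/442 = 0.20588.
Pooling: p̂ = 113/588 = 0.19218.
SE = √[p̂(1−p̂)(1/n₁+1/n₂)] = √[0.19218·0.80782·(1/146+1/442)] ≈ 0.037611.
z = -0.05520/0.037611 = -1.468.

z = -1.468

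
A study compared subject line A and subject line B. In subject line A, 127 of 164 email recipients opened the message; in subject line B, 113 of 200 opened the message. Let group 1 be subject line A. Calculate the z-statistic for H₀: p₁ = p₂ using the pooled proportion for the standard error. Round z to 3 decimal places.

z = 4.194

p̂₁ = 127/164 = 0.77439, p̂₂ = 113/200 = 0.56500.
Pooled p̂ = (127+113)/(164+200) = 240/364 = 0.65934.
SE = √[p̂(1−p̂)(1/n₁+1/n₂)] = √[0.65934·0.34066·(1/164+1/200)] ≈ 0.049926.
z = 0.20939/0.049926 = 4.194.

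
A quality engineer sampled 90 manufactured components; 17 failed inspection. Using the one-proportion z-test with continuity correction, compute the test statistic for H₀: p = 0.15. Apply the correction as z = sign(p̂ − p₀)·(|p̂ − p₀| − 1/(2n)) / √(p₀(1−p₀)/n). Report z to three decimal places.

p̂ = 17/90 = 0.18889. p̂ − p₀ = 0.038889.
Continuity correction 1/(2n) = 1/180 = 0.005556.
Corrected numerator: |0.038889| − 0.005556 = 0.033333.
SE₀ = √(0.15·0.85/90) = 0.037639.
z = (+)0.033333/0.037639 = 0.886.

z = 0.886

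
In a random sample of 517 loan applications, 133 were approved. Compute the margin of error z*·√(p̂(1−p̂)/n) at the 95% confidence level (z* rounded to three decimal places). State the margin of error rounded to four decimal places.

The sample proportion is 133/517 = 0.25725.
SE = √(p̂(1−p̂)/n) = √(0.191074/517) = 0.019225.
The 95% critical value is z* = 1.960.
ME = 1.960·0.019225 = 0.0377.

ME = 0.0377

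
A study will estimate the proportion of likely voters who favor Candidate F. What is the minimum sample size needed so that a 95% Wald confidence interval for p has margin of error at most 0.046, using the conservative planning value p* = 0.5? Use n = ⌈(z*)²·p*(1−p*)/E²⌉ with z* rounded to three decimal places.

For 95% confidence, z* = 1.960.
p*(1−p*) = 0.2500.
Required n before rounding: 3.841600 × 0.2500 / 0.046² = 453.875.
⌈453.875⌉ = 454.

n = 454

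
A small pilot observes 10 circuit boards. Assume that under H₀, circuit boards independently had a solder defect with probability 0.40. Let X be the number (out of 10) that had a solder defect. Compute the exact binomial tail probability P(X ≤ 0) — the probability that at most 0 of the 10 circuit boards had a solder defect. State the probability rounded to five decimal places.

P = 0.00605

X is binomial with n = 10 and p = 0.40.
P(X ≤ 0) = C(10,0)·0.40^0·0.60^10.
= 0.006047 = 0.00605.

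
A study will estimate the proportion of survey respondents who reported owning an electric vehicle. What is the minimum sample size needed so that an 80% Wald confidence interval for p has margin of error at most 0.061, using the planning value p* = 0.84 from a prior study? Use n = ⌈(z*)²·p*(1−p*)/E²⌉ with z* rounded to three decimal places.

n = 60

z* = 1.282 at the 80% level.
p*(1−p*) = 0.84·0.16 = 0.1344.
(z*)²·p*(1−p*)/E² = 1.643524·0.1344/0.003721 = 59.363.
⌈59.363⌉ = 60.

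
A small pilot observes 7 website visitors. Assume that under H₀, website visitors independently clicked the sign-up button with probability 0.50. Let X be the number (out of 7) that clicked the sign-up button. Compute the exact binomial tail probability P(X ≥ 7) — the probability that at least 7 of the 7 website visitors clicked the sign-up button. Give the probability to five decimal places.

X is binomial with n = 7 and p = 0.50.
P(X ≥ 7) = C(7,7)·0.50^7·0.50^0.
= 0.007812 = 0.00781.

P = 0.00781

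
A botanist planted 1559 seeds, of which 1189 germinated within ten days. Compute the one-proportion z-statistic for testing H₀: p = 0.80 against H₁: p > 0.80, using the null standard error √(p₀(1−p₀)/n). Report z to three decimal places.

p̂ = 1189/1559 = 0.76267.
SE₀ = √(0.80·0.20/1559) = 0.010131.
z = (p̂ − p₀)/SE = (0.76267 − 0.80)/0.010131 = -3.685.

z = -3.685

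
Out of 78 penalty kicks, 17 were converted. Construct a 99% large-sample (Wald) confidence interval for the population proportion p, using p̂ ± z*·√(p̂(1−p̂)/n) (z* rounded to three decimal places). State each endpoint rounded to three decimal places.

p̂ = 17/78 = 0.21795.
SE(p̂) = √(0.21795·0.78205/78) = 0.046746.
For 99% confidence, z* = 2.576.
Margin = 2.576·0.046746 = 0.12042.
CI: 0.21795 ± 0.12042 = (0.098, 0.338).

(0.098, 0.338)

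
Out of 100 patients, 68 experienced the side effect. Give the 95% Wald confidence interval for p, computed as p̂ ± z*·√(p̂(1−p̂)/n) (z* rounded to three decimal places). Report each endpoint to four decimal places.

(0.5886, 0.7714)

The sample proportion is 68/100 = 0.68000.
SE = √(p̂(1−p̂)/n) = √(0.217600/100) = 0.046648.
z* = 1.960 at the 95% level.
Margin = 1.960·0.046648 = 0.09143.
So the interval runs from 0.5886 to 0.7714.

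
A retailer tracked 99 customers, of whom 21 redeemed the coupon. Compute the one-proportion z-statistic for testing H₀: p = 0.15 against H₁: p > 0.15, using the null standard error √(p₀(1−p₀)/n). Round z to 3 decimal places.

With x = 21 successes in n = 99, p̂ = 0.21212.
Under H₀, SE = √(p₀(1−p₀)/n) = √(0.15·0.85/99) = √0.001287879 = 0.035887.
z = (p̂ − p₀)/SE = (0.21212 − 0.15)/0.035887 = 1.731.

z = 1.731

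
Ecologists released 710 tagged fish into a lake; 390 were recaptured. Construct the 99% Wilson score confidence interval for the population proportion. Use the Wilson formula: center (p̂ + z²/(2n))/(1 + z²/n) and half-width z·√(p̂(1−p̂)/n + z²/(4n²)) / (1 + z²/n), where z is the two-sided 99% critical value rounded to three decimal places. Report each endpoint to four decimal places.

Here p̂ = 390/710 = 0.54930 and z = 2.576 (z² = 6.635776).
Denominator 1 + z²/n = 1 + 6.635776/710 = 1.009346.
Adjusted center: (0.54930 + z²/(2n))/1.009346 = 0.54884.
Radicand: p̂(1−p̂)/n + z²/(4n²) = 0.000348690 + 0.000003291 = 0.000351981.
Half-width = 2.576·√0.000351981/1.009346 = 0.04788.
So the interval runs from 0.5010 to 0.5967.

(0.5010, 0.5967)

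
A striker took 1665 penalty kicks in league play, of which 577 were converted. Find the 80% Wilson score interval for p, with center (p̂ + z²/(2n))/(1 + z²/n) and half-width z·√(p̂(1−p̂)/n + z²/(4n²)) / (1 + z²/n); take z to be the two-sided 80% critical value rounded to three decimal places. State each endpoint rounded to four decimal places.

(0.3318, 0.3616)

Here p̂ = 577/1665 = 0.34655 and z = 1.282 (z² = 1.643524).
1 + z²/n = 1.000987.
Adjusted center: (0.34655 + z²/(2n))/1.000987 = 0.34670.
Radicand: p̂(1−p̂)/n + z²/(4n²) = 0.000136007 + 0.000000148 = 0.000136155.
Half-width = 1.282·√0.000136155/1.000987 = 0.01494.
CI: 0.34670 ± 0.01494 = (0.3318, 0.3616).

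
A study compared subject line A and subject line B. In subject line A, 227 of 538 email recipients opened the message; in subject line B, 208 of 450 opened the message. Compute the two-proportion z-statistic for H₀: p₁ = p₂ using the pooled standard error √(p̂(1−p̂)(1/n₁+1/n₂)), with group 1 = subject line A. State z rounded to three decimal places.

Sample proportions: p̂₁ = 227/538 = 0.42193 and p̂₂ = 208/450 = 0.46222.
Pooled p̂ = (227+208)/(538+450) = 435/988 = 0.44028.
SE = √[p̂(1−p̂)(1/n₁+1/n₂)] = √[0.44028·0.55972·(1/538+1/450)] ≈ 0.031713.
z = -0.04029/0.031713 = -1.270.

z = -1.270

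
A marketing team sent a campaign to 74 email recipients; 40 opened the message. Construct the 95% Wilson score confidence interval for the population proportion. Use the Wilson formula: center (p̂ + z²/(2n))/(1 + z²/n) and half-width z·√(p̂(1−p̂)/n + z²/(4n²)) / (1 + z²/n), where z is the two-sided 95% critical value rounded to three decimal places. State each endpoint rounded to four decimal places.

(0.4278, 0.6493)

Here p̂ = 40/74 = 0.54054 and z = 1.960 (z² = 3.841600).
Denominator 1 + z²/n = 1 + 3.841600/74 = 1.051914.
Adjusted center: (0.54054 + z²/(2n))/1.051914 = 0.53854.
Radicand: p̂(1−p̂)/n + z²/(4n²) = 0.003356168 + 0.000175383 = 0.003531551.
Half-width = 1.960·√0.003531551/1.051914 = 0.11073.
CI: 0.53854 ± 0.11073 = (0.4278, 0.6493).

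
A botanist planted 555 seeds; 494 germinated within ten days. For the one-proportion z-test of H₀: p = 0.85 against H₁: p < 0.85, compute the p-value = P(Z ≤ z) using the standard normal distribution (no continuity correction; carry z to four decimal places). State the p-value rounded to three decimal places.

p-value = 0.996

p̂ = 494/555 = 0.89009.
SE₀ = √(0.85·0.15/555) = 0.015157.
Test statistic (full precision, shown to 4 dp): z = (494/555 − 0.85)/SE₀ ≈ 2.6450.
p-value = P(Z ≤ z) with z = 2.6450 → 0.996.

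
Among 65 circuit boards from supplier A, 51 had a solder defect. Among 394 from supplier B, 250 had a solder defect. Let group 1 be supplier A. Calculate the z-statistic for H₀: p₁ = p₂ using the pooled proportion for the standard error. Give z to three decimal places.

z = 2.360

Sample proportions: p̂₁ = 51/65 = 0.78462 and p̂₂ = 250/394 = 0.63452.
Pooling: p̂ = 301/459 = 0.65577.
SE = √[p̂(1−p̂)(1/n₁+1/n₂)] = √[0.65577·0.34423·(1/65+1/394)] ≈ 0.063606.
z = 0.15010/0.063606 = 2.360.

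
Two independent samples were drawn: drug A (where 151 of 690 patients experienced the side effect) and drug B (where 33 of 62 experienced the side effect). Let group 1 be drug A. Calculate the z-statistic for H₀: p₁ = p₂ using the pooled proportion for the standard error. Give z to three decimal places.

z = -5.499

Sample proportions: p̂₁ = 151/690 = 0.21884 and p̂₂ = 33/62 = 0.53226.
Pooling: p̂ = 184/752 = 0.24468.
SE = √[p̂(1−p̂)(1/n₁+1/n₂)] = √[0.24468·0.75532·(1/690+1/62)] ≈ 0.056997.
z = -0.31342/0.056997 = -5.499.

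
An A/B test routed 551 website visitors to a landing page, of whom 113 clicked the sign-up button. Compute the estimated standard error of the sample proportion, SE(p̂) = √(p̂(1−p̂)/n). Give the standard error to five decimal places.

SE = 0.01720

The sample proportion is 113/551 = 0.20508.
p̂(1−p̂) = 0.20508·0.79492 = 0.163022.
SE = √(0.163022/551) = 0.01720.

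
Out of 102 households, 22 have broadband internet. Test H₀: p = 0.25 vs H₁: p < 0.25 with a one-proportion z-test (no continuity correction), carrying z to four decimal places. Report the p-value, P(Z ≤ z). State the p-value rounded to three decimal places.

p̂ = 22/102 = 0.21569.
Null standard error: √(0.25·0.75/102) = √0.001838235 = 0.042875.
z = (p̂ − p₀)/SE = (22/102 − 0.25)/0.042875 ≈ -0.8003.
From the standard normal, P(Z ≤ z) = 0.212.

p-value = 0.212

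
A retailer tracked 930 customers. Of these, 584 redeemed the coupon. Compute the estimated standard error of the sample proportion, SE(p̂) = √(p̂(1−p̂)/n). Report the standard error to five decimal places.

Sample proportion p̂ = 584/930 = 0.62796.
p̂(1−p̂) = 0.62796·0.37204 = 0.233626.
SE = √(0.233626/930) = √0.000251211 = 0.01585.

SE = 0.01585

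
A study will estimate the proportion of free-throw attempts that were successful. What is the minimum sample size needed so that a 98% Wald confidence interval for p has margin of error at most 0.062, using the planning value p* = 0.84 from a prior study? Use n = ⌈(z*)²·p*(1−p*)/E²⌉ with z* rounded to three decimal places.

z* = 2.326 at the 98% level.
p*(1−p*) = 0.1344.
(z*)²·p*(1−p*)/E² = 5.410276·0.1344/0.003844 = 189.163.
Rounding up, n = 190.

n = 190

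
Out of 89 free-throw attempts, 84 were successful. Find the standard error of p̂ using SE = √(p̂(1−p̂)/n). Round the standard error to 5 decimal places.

SE = 0.02441

The sample proportion is 84/89 = 0.94382.
p̂(1−p̂) = 0.94382·0.05618 = 0.053024.
Dividing by n and taking the root: √0.000595775 = 0.02441.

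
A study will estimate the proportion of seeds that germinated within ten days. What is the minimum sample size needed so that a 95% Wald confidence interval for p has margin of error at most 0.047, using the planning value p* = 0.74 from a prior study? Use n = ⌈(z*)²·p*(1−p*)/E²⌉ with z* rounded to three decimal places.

The 95% critical value is z* = 1.960.
p*(1−p*) = 0.1924.
(z*)²·p*(1−p*)/E² = 3.841600·0.1924/0.002209 = 334.597.
Rounding up, n = 335.

n = 335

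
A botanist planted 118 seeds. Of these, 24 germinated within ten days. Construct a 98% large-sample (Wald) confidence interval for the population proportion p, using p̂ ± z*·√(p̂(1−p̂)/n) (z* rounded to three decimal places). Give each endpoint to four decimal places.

The sample proportion is 24/118 = 0.20339.
Standard error of p̂: √(0.162022/118) = √0.001373071 = 0.037055.
z* = 2.326 at the 98% level.
Margin = 2.326·0.037055 = 0.08619.
So the interval runs from 0.1172 to 0.2896.

(0.1172, 0.2896)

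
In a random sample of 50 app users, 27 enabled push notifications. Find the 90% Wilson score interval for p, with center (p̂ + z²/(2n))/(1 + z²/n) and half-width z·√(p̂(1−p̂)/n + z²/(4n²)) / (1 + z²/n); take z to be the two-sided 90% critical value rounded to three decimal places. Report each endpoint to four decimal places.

p̂ = 27/50 = 0.54000; z = 1.645, so z² = 2.706025.
Denominator 1 + z²/n = 1 + 2.706025/50 = 1.054121.
Adjusted center: (0.54000 + z²/(2n))/1.054121 = 0.53795.
Radicand: p̂(1−p̂)/n + z²/(4n²) = 0.004968000 + 0.000270603 = 0.005238603.
Half-width = z·√(radicand)/denom = 1.645·0.072378/1.054121 = 0.11295.
CI: 0.53795 ± 0.11295 = (0.4250, 0.6509).

(0.4250, 0.6509)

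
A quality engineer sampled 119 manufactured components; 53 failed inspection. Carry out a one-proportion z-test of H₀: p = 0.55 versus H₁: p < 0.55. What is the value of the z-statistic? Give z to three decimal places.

Sample proportion p̂ = 53/119 = 0.44538.
Under H₀, SE = √(p₀(1−p₀)/n) = √(0.55·0.45/119) = √0.002079832 = 0.045605.
Test statistic: z = -0.10462/0.045605 = -2.294.

z = -2.294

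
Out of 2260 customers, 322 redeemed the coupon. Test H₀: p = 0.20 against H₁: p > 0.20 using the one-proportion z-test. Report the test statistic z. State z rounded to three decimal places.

With x = 322 successes in n = 2260, p̂ = 0.14248.
Null standard error: √(0.20·0.80/2260) = √0.000070796 = 0.008414.
z = (p̂ − p₀)/SE = (0.14248 − 0.20)/0.008414 = -6.836.

z = -6.836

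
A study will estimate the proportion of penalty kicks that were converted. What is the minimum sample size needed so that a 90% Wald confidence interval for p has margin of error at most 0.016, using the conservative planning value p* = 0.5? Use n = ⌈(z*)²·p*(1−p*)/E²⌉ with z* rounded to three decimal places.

n = 2643

For 90% confidence, z* = 1.645.
p*(1−p*) = 0.2500.
(z*)²·p*(1−p*)/E² = 2.706025·0.2500/0.000256 = 2642.603.
⌈2642.603⌉ = 2643.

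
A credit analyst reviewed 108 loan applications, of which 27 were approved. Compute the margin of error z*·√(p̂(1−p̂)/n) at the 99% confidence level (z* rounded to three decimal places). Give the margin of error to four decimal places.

ME = 0.1073

p̂ = 27/108 = 0.25000.
Standard error of p̂: √(0.187500/108) = √0.001736111 = 0.041667.
The 99% critical value is z* = 2.576.
Margin of error = z*·SE = 2.576 × 0.041667 = 0.1073.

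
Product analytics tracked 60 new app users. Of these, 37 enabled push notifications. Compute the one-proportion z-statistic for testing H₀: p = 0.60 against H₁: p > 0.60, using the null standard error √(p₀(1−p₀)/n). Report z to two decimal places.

z = 0.26

Sample proportion p̂ = 37/60 = 0.61667.
SE₀ = √(0.60·0.40/60) = 0.063246.
Test statistic: z = 0.01667/0.063246 = 0.26.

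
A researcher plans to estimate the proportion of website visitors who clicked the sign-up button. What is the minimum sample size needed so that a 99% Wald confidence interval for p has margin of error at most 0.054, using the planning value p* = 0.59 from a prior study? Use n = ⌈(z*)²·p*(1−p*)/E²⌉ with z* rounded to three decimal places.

n = 551

The 99% critical value is z* = 2.576.
p*(1−p*) = 0.2419.
Required n before rounding: 6.635776 × 0.2419 / 0.054² = 550.478.
Rounding up, n = 551.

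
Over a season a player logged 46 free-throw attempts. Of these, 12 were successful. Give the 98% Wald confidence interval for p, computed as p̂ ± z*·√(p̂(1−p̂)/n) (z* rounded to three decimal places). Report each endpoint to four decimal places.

(0.1103, 0.4115)

The sample proportion is 12/46 = 0.26087.
Standard error of p̂: √(0.192817/46) = √0.004191666 = 0.064743.
z* = 2.326 at the 98% level.
Margin = 2.326·0.064743 = 0.15059.
So the interval runs from 0.1103 to 0.4115.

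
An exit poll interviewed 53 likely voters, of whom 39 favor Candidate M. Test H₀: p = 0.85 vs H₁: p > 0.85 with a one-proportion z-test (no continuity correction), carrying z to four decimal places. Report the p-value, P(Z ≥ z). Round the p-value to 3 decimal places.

p-value = 0.990

The sample proportion is 39/53 = 0.73585.
Under H₀, SE = √(p₀(1−p₀)/n) = √(0.85·0.15/53) = √0.002405660 = 0.049048.
Test statistic (full precision, shown to 4 dp): z = (39/53 − 0.85)/SE₀ ≈ -2.3274.
From the standard normal, P(Z ≥ z) = 0.990.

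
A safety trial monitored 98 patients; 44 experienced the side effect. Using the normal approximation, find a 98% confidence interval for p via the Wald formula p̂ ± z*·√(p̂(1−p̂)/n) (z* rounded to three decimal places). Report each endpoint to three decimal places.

(0.332, 0.566)

The sample proportion is 44/98 = 0.44898.
Standard error of p̂: √(0.247397/98) = √0.002524458 = 0.050244.
z* = 2.326 at the 98% level.
Margin = 2.326·0.050244 = 0.11687.
So the interval runs from 0.332 to 0.566.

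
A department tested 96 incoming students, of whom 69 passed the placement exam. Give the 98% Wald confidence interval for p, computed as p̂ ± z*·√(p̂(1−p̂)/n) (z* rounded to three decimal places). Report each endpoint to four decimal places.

(0.6120, 0.8255)

p̂ = 69/96 = 0.71875.
Standard error of p̂: √(0.202148/96) = √0.002105713 = 0.045888.
The 98% critical value is z* = 2.326.
Margin = 2.326·0.045888 = 0.10674.
So the interval runs from 0.6120 to 0.8255.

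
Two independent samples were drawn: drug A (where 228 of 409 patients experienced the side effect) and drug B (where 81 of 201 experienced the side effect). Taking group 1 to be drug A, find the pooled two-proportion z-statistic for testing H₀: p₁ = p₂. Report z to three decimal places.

z = 3.587

p̂₁ = 228/409 = 0.55746, p̂₂ = 81/201 = 0.40299.
Pooling: p̂ = 309/610 = 0.50656.
SE = √[p̂(1−p̂)(1/n₁+1/n₂)] = √[0.50656·0.49344·(1/409+1/201)] ≈ 0.043066.
z = 0.15447/0.043066 = 3.587.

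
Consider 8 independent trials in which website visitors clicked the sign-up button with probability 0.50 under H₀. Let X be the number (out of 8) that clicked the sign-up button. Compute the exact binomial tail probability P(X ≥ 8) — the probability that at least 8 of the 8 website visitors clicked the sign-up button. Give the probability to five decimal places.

P = 0.00391

X ~ Binomial(n=8, p=0.50).
P(X ≥ 8) = C(8,8)·0.50^8·0.50^0.
= 0.003906 = 0.00391.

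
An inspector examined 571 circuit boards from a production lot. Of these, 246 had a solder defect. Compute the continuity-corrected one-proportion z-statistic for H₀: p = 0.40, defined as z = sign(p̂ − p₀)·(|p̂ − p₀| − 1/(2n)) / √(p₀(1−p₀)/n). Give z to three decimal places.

z = 1.461

Sample proportion p̂ = 246/571 = 0.43082. p̂ − p₀ = 0.030823.
Continuity correction 1/(2n) = 1/1142 = 0.000876.
Corrected numerator: |0.030823| − 0.000876 = 0.029947.
SE₀ = √(0.40·0.60/571) = 0.020502.
z = +0.029947/0.020502 = 1.461.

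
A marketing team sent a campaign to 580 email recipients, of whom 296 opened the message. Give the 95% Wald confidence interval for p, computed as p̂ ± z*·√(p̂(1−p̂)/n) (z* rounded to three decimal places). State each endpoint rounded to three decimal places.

(0.470, 0.551)

p̂ = 296/580 = 0.51034.
SE = √(p̂(1−p̂)/n) = √(0.249893/580) = 0.020757.
For 95% confidence, z* = 1.960.
Margin of error: 1.960 × 0.020757 = 0.04068.
So the interval runs from 0.470 to 0.551.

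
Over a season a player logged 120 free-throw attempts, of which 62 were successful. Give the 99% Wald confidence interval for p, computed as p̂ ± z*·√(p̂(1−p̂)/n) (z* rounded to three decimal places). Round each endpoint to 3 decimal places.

Sample proportion p̂ = 62/120 = 0.51667.
SE = √(p̂(1−p̂)/n) = √(0.249722/120) = 0.045618.
The 99% critical value is z* = 2.576.
Margin = 2.576·0.045618 = 0.11751.
CI: 0.51667 ± 0.11751 = (0.399, 0.634).

(0.399, 0.634)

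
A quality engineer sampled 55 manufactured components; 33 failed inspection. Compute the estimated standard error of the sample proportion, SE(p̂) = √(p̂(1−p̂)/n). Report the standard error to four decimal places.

Sample proportion p̂ = 33/55 = 0.60000.
p̂(1−p̂) = 0.60000·0.40000 = 0.240000.
SE = √(0.240000/55) = 0.0661.

SE = 0.0661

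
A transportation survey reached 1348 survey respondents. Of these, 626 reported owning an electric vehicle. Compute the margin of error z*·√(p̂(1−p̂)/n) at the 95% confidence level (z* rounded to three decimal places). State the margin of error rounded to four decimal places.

ME = 0.0266

p̂ = 626/1348 = 0.46439.
Standard error of p̂: √(0.248732/1348) = √0.000184519 = 0.013584.
The 95% critical value is z* = 1.960.
Margin of error = z*·SE = 1.960 × 0.013584 = 0.0266.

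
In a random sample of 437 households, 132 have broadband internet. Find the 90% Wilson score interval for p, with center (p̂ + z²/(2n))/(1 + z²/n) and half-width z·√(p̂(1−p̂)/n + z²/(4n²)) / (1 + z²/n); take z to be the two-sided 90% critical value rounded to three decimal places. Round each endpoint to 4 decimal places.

Here p̂ = 132/437 = 0.30206 and z = 1.645 (z² = 2.706025).
1 + z²/n = 1.006192.
Center = (0.30206 + 0.003096)/1.006192 = 0.30328.
Radicand: p̂(1−p̂)/n + z²/(4n²) = 0.000482425 + 0.000003542 = 0.000485967.
Half-width = z·√(radicand)/denom = 1.645·0.022045/1.006192 = 0.03604.
So the interval runs from 0.2672 to 0.3393.

(0.2672, 0.3393)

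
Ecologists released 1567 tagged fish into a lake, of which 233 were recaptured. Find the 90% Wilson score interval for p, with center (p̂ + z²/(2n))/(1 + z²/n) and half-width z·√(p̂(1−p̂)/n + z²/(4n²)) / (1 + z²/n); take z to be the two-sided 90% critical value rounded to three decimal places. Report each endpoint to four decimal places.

Here p̂ = 233/1567 = 0.14869 and z = 1.645 (z² = 2.706025).
1 + z²/n = 1.001727.
Center = (0.14869 + 0.000863)/1.001727 = 0.14930.
Radicand: p̂(1−p̂)/n + z²/(4n²) = 0.000080780 + 0.000000276 = 0.000081056.
Half-width = 1.645·√0.000081056/1.001727 = 0.01478.
CI: 0.14930 ± 0.01478 = (0.1345, 0.1641).

(0.1345, 0.1641)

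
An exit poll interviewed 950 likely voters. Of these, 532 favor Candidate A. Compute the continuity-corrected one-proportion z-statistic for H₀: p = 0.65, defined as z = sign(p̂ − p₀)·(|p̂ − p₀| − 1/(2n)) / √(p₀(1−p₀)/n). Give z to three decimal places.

p̂ = 532/950 = 0.56000. p̂ − p₀ = -0.090000.
Continuity correction 1/(2n) = 1/1900 = 0.000526.
Corrected numerator: |-0.090000| − 0.000526 = 0.089474.
Under H₀, SE = √(p₀(1−p₀)/n) = √(0.65·0.35/950) = √0.000239474 = 0.015475.
z = (−)0.089474/0.015475 = -5.782.

z = -5.782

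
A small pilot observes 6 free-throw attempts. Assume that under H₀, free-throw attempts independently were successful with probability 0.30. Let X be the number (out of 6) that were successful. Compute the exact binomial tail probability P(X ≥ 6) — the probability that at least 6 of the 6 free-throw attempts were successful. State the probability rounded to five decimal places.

X is binomial with n = 6 and p = 0.30.
P(X ≥ 6) = C(6,6)·0.30^6·0.70^0.
= 0.000729 = 0.00073.

P = 0.00073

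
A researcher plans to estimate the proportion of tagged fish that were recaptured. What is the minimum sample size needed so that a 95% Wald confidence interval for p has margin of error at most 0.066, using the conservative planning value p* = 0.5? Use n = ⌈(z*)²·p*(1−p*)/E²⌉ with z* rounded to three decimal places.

n = 221

The 95% critical value is z* = 1.960.
p*(1−p*) = 0.2500.
(z*)²·p*(1−p*)/E² = 3.841600·0.2500/0.004356 = 220.478.
⌈220.478⌉ = 221.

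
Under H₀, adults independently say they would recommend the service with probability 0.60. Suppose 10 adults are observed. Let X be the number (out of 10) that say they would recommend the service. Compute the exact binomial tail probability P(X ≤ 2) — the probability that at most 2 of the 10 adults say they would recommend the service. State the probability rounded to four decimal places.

X is binomial with n = 10 and p = 0.60.
P(X ≤ 2) = C(10,0)·0.60^0·0.40^10 + C(10,1)·0.60^1·0.40^9 + C(10,2)·0.60^2·0.40^8.
= 0.000105 + 0.001573 + 0.010617 = 0.0123.

P = 0.0123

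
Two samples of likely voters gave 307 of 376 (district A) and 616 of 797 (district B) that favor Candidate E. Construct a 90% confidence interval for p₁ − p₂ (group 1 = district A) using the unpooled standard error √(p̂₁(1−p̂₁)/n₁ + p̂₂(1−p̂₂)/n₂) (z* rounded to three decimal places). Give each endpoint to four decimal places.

p̂₁ = 0.81649, p̂₂ = 0.77290, so the observed difference is 0.04359.
Unpooled SE = √(p̂₁(1−p̂₁)/n₁ + p̂₂(1−p̂₂)/n₂) = √(0.000398496 + 0.000220234) = 0.024874.
z* = 1.645 at the 90% level. Margin of error = 0.04092.
CI: 0.04359 ± 0.04092 = (0.0027, 0.0845).

(0.0027, 0.0845)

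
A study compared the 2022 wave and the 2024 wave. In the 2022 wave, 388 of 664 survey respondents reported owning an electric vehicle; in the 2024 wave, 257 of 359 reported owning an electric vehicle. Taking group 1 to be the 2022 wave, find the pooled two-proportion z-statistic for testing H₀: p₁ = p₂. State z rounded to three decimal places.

z = -4.160

p̂₁ = 388/664 = 0.58434, p̂₂ = 257/359 = 0.71588.
Pooling: p̂ = 645/1023 = 0.63050.
Pooled SE = √[0.2329701·0.00429154] ≈ 0.031620.
z = -0.13154/0.031620 = -4.160.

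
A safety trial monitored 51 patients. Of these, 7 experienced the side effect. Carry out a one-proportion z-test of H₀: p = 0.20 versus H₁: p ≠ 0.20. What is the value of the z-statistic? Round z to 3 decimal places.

z = -1.120

The sample proportion is 7/51 = 0.13725.
Null standard error: √(0.20·0.80/51) = √0.003137255 = 0.056011.
Test statistic: z = -0.06275/0.056011 = -1.120.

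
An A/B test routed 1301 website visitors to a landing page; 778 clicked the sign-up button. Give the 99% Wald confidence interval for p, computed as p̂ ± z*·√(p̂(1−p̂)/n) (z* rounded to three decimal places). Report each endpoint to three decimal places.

(0.563, 0.633)

The sample proportion is 778/1301 = 0.59800.
SE = √(p̂(1−p̂)/n) = √(0.240396/1301) = 0.013593.
z* = 2.576 at the 99% level.
Margin = 2.576·0.013593 = 0.03502.
So the interval runs from 0.563 to 0.633.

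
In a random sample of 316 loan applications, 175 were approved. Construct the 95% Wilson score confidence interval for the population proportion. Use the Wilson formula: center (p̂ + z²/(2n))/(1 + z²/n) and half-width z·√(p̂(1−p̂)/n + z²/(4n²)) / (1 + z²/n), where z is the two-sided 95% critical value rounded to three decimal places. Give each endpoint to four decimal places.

Here p̂ = 175/316 = 0.55380 and z = 1.960 (z² = 3.841600).
1 + z²/n = 1.012157.
Center = (0.55380 + 0.006078)/1.012157 = 0.55315.
Radicand: p̂(1−p̂)/n + z²/(4n²) = 0.000781980 + 0.000009618 = 0.000791598.
Half-width = z·√(radicand)/denom = 1.960·0.028135/1.012157 = 0.05448.
CI: 0.55315 ± 0.05448 = (0.4987, 0.6076).

(0.4987, 0.6076)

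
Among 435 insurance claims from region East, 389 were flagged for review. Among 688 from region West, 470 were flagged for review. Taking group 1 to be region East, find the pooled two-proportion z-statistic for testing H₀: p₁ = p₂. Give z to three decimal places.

p̂₁ = 389/435 = 0.89425, p̂₂ = 470/688 = 0.68314.
Pooling: p̂ = 859/1123 = 0.76492.
Pooled SE = √[0.1798198·0.00375234] ≈ 0.025976.
z = (p̂₁ − p̂₂)/SE = (0.89425 − 0.68314)/0.025976 = 0.21111/0.025976 = 8.127.

z = 8.127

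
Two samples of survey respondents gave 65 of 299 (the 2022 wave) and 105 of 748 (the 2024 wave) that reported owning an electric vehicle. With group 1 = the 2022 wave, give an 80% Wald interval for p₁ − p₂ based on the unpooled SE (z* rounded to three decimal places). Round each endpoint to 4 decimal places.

p̂₁ = 0.21739, p̂₂ = 0.14037, so the observed difference is 0.07702.
SE = √(0.000569004 + 0.000161323) = √0.000730327 = 0.027025.
z* = 1.282 at the 80% level. Margin = 1.282·0.027025 = 0.03465.
Interval: 0.07702 ± 0.03465 → (0.0424, 0.1117).

(0.0424, 0.1117)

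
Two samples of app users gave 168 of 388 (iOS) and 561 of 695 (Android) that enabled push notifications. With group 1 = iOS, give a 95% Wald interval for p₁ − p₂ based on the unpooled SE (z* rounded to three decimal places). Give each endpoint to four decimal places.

p̂₁ = 0.43299, p̂₂ = 0.80719, so the observed difference is -0.37420.
Unpooled SE = √(p̂₁(1−p̂₁)/n₁ + p̂₂(1−p̂₂)/n₂) = √(0.000632757 + 0.000223930) = 0.029269.
For 95% confidence, z* = 1.960. Margin = 1.960·0.029269 = 0.05737.
So the interval runs from -0.4316 to -0.3168.

(-0.4316, -0.3168)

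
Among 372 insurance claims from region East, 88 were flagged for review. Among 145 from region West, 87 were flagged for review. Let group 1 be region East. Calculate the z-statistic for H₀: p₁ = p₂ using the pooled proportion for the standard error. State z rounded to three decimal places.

p̂₁ = 88/372 = 0.23656, p̂₂ = 87/145 = 0.60000.
Pooled p̂ = (88+87)/(372+145) = 175/517 = 0.33849.
Pooled SE = √[0.2239149·0.00958472] ≈ 0.046327.
z = (p̂₁ − p̂₂)/SE = (0.23656 − 0.60000)/0.046327 = -0.36344/0.046327 = -7.845.

z = -7.845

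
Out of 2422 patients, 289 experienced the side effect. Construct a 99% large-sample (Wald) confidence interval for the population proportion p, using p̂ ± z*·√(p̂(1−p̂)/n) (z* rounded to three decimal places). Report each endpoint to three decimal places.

(0.102, 0.136)

With x = 289 successes in n = 2422, p̂ = 0.11932.
SE = √(p̂(1−p̂)/n) = √(0.105085/2422) = 0.006587.
z* = 2.576 at the 99% level.
Margin of error: 2.576 × 0.006587 = 0.01697.
So the interval runs from 0.102 to 0.136.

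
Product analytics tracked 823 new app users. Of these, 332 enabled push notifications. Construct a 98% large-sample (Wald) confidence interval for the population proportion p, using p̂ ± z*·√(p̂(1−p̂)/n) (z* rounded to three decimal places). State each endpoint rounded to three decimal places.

(0.364, 0.443)

Sample proportion p̂ = 332/823 = 0.40340.
SE = √(p̂(1−p̂)/n) = √(0.240669/823) = 0.017101.
The 98% critical value is z* = 2.326.
Margin of error: 2.326 × 0.017101 = 0.03978.
So the interval runs from 0.364 to 0.443.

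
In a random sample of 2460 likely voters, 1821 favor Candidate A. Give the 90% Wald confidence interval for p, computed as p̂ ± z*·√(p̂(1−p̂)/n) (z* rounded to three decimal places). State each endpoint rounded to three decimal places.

The sample proportion is 1821/2460 = 0.74024.
SE = √(p̂(1−p̂)/n) = √(0.192283/2460) = 0.008841.
The 90% critical value is z* = 1.645.
Margin of error: 1.645 × 0.008841 = 0.01454.
Interval: 0.74024 ± 0.01454 → (0.726, 0.755).

(0.726, 0.755)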